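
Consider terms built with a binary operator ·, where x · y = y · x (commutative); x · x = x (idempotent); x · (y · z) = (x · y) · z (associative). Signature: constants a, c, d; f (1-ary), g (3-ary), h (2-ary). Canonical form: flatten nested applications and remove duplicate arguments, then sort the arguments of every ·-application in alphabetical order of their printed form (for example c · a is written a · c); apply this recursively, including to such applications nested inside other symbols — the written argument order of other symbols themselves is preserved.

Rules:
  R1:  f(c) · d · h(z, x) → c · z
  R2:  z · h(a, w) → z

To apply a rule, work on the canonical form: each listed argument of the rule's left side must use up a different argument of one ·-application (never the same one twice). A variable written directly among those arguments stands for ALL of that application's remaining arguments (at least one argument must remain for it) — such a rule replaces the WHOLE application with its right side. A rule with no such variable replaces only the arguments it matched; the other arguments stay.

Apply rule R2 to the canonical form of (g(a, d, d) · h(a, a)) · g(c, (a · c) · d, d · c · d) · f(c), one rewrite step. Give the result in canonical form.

Canonical form:  f(c) · g(a, d, d) · g(c, a · c · d, c · d) · h(a, a)
Apply R2:  consuming h(a, a);  w := a, z := f(c) · g(a, d, d) · g(c, a · c · d, c · d)
The variable takes the whole remainder — replace the entire application.
Giving:  f(c) · g(a, d, d) · g(c, a · c · d, c · d)

Answer: f(c) · g(a, d, d) · g(c, a · c · d, c · d)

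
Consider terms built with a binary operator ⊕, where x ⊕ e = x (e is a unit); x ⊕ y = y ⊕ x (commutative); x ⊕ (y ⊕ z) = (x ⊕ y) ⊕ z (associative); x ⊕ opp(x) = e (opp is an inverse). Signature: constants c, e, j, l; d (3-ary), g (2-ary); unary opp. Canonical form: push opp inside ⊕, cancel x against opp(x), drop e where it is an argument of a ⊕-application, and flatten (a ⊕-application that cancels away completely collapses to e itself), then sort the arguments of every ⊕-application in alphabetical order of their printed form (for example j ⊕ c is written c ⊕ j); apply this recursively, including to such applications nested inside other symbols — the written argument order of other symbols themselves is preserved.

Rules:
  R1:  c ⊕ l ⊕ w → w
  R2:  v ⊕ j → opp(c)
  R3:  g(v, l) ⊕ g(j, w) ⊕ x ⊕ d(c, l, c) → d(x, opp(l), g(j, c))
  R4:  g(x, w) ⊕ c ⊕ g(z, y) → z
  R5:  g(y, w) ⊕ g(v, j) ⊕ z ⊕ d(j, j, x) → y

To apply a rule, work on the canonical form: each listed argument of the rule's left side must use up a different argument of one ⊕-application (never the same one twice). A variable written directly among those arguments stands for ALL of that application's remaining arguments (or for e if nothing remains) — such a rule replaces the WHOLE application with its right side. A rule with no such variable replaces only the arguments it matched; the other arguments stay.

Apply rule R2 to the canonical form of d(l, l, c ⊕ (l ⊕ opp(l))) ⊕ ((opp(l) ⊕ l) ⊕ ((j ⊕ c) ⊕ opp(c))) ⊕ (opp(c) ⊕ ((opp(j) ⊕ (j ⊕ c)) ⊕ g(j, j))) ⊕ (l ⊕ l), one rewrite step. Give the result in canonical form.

Answer: opp(c)

Derivation:
Canonical form:  d(l, l, c) ⊕ g(j, j) ⊕ j ⊕ l ⊕ l
Match R2:  consume j;  v := d(l, l, c) ⊕ g(j, j) ⊕ l ⊕ l
The variable takes the whole remainder — replace the entire application.
Giving:  opp(c)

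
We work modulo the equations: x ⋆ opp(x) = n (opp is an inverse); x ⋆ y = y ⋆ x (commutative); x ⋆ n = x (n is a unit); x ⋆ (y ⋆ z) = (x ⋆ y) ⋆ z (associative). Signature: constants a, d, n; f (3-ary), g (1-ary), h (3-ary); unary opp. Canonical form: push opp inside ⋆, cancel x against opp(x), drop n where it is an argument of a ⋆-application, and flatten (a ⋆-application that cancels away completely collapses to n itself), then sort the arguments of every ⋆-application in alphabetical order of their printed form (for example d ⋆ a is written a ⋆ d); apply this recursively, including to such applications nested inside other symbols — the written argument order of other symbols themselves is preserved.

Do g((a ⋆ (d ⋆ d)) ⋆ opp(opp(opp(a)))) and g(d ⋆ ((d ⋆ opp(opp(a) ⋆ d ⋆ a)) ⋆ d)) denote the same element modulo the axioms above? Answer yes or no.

Answer: yes — both canonical forms are g(d ⋆ d)

Derivation:
Left:  g((a ⋆ (d ⋆ d)) ⋆ opp(opp(opp(a))))
  Work inside:  (a ⋆ (d ⋆ d)) ⋆ opp(opp(opp(a)))
  Push opp inside:  distribute opp over ⋆ and collapse double opp
  Inverses cancel:  a cancels
  Collect terms:  d ⋆ d
  Put back:  g(d ⋆ d)
Right:  g(d ⋆ ((d ⋆ opp(opp(a) ⋆ d ⋆ a)) ⋆ d))
  Work inside:  d ⋆ ((d ⋆ opp(opp(a) ⋆ d ⋆ a)) ⋆ d)
  Push opp inside:  distribute opp over ⋆ and collapse double opp
  Cancel:  a cancels
  Collect:  d ⋆ d
  Rebuild:  g(d ⋆ d)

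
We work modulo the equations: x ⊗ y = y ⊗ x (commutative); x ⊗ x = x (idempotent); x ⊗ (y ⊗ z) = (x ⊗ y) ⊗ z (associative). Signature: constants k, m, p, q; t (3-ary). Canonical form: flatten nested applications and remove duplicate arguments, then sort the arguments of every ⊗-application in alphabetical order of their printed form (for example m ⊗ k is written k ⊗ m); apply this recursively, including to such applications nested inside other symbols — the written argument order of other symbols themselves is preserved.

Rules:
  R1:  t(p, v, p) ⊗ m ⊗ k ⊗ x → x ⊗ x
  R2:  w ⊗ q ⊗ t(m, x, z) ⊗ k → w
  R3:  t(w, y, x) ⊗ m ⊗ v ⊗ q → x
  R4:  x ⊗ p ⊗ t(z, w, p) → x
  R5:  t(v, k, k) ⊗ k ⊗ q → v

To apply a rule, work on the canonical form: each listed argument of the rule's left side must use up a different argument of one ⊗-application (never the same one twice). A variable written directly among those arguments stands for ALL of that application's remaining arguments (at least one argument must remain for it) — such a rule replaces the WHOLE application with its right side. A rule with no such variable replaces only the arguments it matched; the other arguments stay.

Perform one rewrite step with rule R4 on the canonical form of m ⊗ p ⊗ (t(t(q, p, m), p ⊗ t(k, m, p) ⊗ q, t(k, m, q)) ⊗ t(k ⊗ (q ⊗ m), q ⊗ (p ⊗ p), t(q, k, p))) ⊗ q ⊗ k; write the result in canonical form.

Answer: k ⊗ m ⊗ p ⊗ q ⊗ t(k ⊗ m ⊗ q, p ⊗ q, t(q, k, p)) ⊗ t(t(q, p, m), q, t(k, m, q))

Derivation:
Canonical form:  k ⊗ m ⊗ p ⊗ q ⊗ t(k ⊗ m ⊗ q, p ⊗ q, t(q, k, p)) ⊗ t(t(q, p, m), p ⊗ q ⊗ t(k, m, p), t(k, m, q))
R4 matches:  uses p, t(k, m, p);  w := m, x := q, z := k
The variable takes the whole remainder — replace the entire application.
Result:  k ⊗ m ⊗ p ⊗ q ⊗ t(k ⊗ m ⊗ q, p ⊗ q, t(q, k, p)) ⊗ t(t(q, p, m), q, t(k, m, q))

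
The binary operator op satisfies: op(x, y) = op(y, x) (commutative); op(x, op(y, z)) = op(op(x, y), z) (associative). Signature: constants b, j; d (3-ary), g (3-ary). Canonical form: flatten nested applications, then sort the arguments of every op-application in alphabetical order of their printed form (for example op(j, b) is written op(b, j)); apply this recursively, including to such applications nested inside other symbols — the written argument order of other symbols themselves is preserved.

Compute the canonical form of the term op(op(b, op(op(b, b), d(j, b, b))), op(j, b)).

Answer: op(b, b, b, b, d(j, b, b), j)

Derivation:
Un-nest:  op(b, b, b, d(j, b, b), j, b)
Sort arguments:  op(b, b, b, b, d(j, b, b), j)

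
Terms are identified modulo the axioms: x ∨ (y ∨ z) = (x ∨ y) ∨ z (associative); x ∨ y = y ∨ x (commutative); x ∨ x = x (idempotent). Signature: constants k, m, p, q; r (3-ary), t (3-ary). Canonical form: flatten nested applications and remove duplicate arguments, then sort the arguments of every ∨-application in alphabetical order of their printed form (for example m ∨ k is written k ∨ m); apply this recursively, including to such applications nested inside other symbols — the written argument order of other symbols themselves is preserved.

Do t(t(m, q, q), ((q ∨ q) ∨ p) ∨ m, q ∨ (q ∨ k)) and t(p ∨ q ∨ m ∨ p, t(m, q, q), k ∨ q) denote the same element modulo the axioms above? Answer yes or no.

Answer: no — t(t(m, q, q), m ∨ p ∨ q, k ∨ q) vs t(m ∨ p ∨ q, t(m, q, q), k ∨ q)

Derivation:
Left:  t(t(m, q, q), ((q ∨ q) ∨ p) ∨ m, q ∨ (q ∨ k))
  Focus inside:  ((q ∨ q) ∨ p) ∨ m
  Flatten:  q ∨ q ∨ p ∨ m
  Idempotence:  drop duplicate q
  Sort arguments:  m ∨ p ∨ q
  Put back:  t(t(m, q, q), m ∨ p ∨ q, k ∨ q)
Right:  t(p ∨ q ∨ m ∨ p, t(m, q, q), k ∨ q)
  Work inside:  p ∨ q ∨ m ∨ p
  Drop duplicates:  drop duplicate p
  Order the arguments:  m ∨ p ∨ q
  Rebuild:  t(m ∨ p ∨ q, t(m, q, q), k ∨ q)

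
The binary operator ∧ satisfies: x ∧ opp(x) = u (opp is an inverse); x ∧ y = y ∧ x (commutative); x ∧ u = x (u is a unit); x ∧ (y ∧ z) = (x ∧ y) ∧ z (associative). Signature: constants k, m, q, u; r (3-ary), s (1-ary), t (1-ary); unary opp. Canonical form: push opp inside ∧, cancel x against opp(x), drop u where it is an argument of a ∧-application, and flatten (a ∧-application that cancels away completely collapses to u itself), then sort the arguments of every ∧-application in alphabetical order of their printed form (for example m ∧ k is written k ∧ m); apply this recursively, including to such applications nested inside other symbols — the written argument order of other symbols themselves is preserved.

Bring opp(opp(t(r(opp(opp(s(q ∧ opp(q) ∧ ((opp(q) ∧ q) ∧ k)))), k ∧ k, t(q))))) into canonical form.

Push opp inside:  distribute opp over ∧ and collapse double opp
Collect:  t(r(s(k), k ∧ k, t(q)))

Answer: t(r(s(k), k ∧ k, t(q)))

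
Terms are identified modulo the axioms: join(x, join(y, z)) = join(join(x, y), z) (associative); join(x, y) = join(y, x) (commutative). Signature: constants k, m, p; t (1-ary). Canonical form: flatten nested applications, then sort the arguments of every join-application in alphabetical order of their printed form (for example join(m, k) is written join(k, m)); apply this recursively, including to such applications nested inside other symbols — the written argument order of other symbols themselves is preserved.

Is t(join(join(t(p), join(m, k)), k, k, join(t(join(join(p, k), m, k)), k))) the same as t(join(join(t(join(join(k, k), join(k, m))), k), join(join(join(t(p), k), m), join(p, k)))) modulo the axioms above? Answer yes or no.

Answer: no — t(join(k, k, k, k, m, t(join(k, k, m, p)), t(p))) vs t(join(k, k, k, m, p, t(join(k, k, k, m)), t(p)))

Derivation:
Left:  t(join(join(t(p), join(m, k)), k, k, join(t(join(join(p, k), m, k)), k)))
  Descend into:  join(join(t(p), join(m, k)), k, k, join(t(join(join(p, k), m, k)), k))
  Flatten:  join(t(p), m, k, k, k, t(join(join(p, k), m, k)), k)
  Inside:  t(join(join(p, k), m, k))  →  t(join(k, k, m, p))
  Order the arguments:  join(k, k, k, k, m, t(join(k, k, m, p)), t(p))
  Rebuild:  t(join(k, k, k, k, m, t(join(k, k, m, p)), t(p)))
Right:  t(join(join(t(join(join(k, k), join(k, m))), k), join(join(join(t(p), k), m), join(p, k))))
  Descend into:  join(join(t(join(join(k, k), join(k, m))), k), join(join(join(t(p), k), m), join(p, k)))
  Merge nested applications:  join(t(join(join(k, k), join(k, m))), k, t(p), k, m, p, k)
  Canonicalize subterm:  t(join(join(k, k), join(k, m)))  →  t(join(k, k, k, m))
  Order the arguments:  join(k, k, k, m, p, t(join(k, k, k, m)), t(p))
  Put back:  t(join(k, k, k, m, p, t(join(k, k, k, m)), t(p)))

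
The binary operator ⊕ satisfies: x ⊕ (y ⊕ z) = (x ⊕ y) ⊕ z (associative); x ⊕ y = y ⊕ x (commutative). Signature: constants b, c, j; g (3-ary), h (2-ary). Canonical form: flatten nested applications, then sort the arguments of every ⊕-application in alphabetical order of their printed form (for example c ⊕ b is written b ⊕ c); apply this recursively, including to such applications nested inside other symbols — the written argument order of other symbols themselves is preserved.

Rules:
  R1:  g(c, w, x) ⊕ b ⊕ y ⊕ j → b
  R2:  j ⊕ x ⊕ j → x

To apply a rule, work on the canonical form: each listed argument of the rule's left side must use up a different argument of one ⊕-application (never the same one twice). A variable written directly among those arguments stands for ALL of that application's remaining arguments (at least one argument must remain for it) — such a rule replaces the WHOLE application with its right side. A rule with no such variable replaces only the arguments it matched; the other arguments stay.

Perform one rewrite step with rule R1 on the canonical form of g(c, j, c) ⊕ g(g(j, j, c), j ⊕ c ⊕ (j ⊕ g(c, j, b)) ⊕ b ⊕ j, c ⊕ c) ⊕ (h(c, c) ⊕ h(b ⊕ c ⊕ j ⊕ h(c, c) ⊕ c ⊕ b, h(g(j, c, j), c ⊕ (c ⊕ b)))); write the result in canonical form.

Answer: g(c, j, c) ⊕ g(g(j, j, c), b, c ⊕ c) ⊕ h(b ⊕ b ⊕ c ⊕ c ⊕ h(c, c) ⊕ j, h(g(j, c, j), b ⊕ c ⊕ c)) ⊕ h(c, c)

Derivation:
Canonical form:  g(c, j, c) ⊕ g(g(j, j, c), b ⊕ c ⊕ g(c, j, b) ⊕ j ⊕ j ⊕ j, c ⊕ c) ⊕ h(b ⊕ b ⊕ c ⊕ c ⊕ h(c, c) ⊕ j, h(g(j, c, j), b ⊕ c ⊕ c)) ⊕ h(c, c)
Apply R1:  consuming b, g(c, j, b), j;  w := j, x := b, y := c ⊕ j ⊕ j
Every leftover argument binds to the variable; the entire application is replaced.
New term:  g(c, j, c) ⊕ g(g(j, j, c), b, c ⊕ c) ⊕ h(b ⊕ b ⊕ c ⊕ c ⊕ h(c, c) ⊕ j, h(g(j, c, j), b ⊕ c ⊕ c)) ⊕ h(c, c)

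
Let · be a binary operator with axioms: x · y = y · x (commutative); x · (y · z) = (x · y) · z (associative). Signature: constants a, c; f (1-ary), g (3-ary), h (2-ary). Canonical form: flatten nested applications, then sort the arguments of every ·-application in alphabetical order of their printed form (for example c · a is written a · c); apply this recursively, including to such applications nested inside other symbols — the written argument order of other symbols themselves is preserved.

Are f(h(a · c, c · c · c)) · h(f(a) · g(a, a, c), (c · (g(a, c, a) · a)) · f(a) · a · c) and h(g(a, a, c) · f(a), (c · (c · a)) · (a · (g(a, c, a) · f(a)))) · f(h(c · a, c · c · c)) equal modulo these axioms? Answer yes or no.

Answer: yes — both canonical forms are f(h(a · c, c · c · c)) · h(f(a) · g(a, a, c), a · a · c · c · f(a) · g(a, c, a))

Derivation:
Left:  f(h(a · c, c · c · c)) · h(f(a) · g(a, a, c), (c · (g(a, c, a) · a)) · f(a) · a · c)
  Canonicalize subterm:  h(f(a) · g(a, a, c), (c · (g(a, c, a) · a)) · f(a) · a · c)  →  h(f(a) · g(a, a, c), a · a · c · c · f(a) · g(a, c, a))
  Order the arguments:  f(h(a · c, c · c · c)) · h(f(a) · g(a, a, c), a · a · c · c · f(a) · g(a, c, a))
Right:  h(g(a, a, c) · f(a), (c · (c · a)) · (a · (g(a, c, a) · f(a)))) · f(h(c · a, c · c · c))
  Inside:  h(g(a, a, c) · f(a), (c · (c · a)) · (a · (g(a, c, a) · f(a))))  →  h(f(a) · g(a, a, c), a · a · c · c · f(a) · g(a, c, a))
  Canonicalize subterm:  f(h(c · a, c · c · c))  →  f(h(a · c, c · c · c))
  Sort arguments:  f(h(a · c, c · c · c)) · h(f(a) · g(a, a, c), a · a · c · c · f(a) · g(a, c, a))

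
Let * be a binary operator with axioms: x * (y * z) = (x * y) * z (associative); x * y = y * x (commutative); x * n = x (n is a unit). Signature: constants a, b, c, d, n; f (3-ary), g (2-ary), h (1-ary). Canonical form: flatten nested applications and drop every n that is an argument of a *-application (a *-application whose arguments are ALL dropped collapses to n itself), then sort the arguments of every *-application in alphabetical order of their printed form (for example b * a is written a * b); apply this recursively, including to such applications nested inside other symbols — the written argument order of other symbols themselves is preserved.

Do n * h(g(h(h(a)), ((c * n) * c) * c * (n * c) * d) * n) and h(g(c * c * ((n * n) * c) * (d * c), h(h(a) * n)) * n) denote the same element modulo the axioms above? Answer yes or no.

Left:  n * h(g(h(h(a)), ((c * n) * c) * c * (n * c) * d) * n)
  Inside:  h(g(h(h(a)), ((c * n) * c) * c * (n * c) * d) * n)  →  h(g(h(h(a)), c * c * c * c * d))
  Units out:  drop n
  Order the arguments:  h(g(h(h(a)), c * c * c * c * d))
Right:  h(g(c * c * ((n * n) * c) * (d * c), h(h(a) * n)) * n)
  Descend into:  g(c * c * ((n * n) * c) * (d * c), h(h(a) * n)) * n
  Simplify inside:  g(c * c * ((n * n) * c) * (d * c), h(h(a) * n))  →  g(c * c * c * c * d, h(h(a)))
  Units out:  drop n
  Order the arguments:  g(c * c * c * c * d, h(h(a)))
  Rebuild:  h(g(c * c * c * c * d, h(h(a))))

Answer: no — h(g(h(h(a)), c * c * c * c * d)) vs h(g(c * c * c * c * d, h(h(a))))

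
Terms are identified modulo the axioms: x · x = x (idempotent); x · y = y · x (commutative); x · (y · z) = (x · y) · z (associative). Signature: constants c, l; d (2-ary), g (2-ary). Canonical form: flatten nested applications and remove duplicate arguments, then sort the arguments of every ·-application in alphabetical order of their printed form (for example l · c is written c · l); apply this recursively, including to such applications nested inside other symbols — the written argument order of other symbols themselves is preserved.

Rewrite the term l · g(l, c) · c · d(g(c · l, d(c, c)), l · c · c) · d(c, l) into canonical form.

Answer: c · d(c, l) · d(g(c · l, d(c, c)), c · l) · g(l, c) · l

Derivation:
Simplify inside:  d(g(c · l, d(c, c)), l · c · c)  →  d(g(c · l, d(c, c)), c · l)
Sort arguments:  c · d(c, l) · d(g(c · l, d(c, c)), c · l) · g(l, c) · l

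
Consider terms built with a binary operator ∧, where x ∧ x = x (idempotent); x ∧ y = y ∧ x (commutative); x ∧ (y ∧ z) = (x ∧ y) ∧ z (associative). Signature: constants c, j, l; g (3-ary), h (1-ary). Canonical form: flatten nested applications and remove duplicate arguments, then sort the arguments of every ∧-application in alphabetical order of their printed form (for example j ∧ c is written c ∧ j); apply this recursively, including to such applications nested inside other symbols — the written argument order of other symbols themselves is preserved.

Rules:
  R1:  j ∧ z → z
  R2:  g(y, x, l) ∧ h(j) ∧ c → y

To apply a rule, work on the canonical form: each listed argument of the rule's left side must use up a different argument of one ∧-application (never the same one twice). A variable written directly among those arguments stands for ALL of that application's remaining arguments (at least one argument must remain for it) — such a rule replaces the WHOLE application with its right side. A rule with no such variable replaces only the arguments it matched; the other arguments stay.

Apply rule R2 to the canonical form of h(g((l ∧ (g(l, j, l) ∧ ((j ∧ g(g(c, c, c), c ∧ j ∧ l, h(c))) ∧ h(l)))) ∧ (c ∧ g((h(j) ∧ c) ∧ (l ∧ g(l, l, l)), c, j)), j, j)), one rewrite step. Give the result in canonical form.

Answer: h(g(c ∧ g(g(c, c, c), c ∧ j ∧ l, h(c)) ∧ g(l, c, j) ∧ g(l, j, l) ∧ h(l) ∧ j ∧ l, j, j))

Derivation:
Canonical form:  h(g(c ∧ g(c ∧ g(l, l, l) ∧ h(j) ∧ l, c, j) ∧ g(g(c, c, c), c ∧ j ∧ l, h(c)) ∧ g(l, j, l) ∧ h(l) ∧ j ∧ l, j, j))
Apply R2:  consuming c, g(l, l, l), h(j);  x := l, y := l
Giving:  h(g(c ∧ g(g(c, c, c), c ∧ j ∧ l, h(c)) ∧ g(l, c, j) ∧ g(l, j, l) ∧ h(l) ∧ j ∧ l, j, j))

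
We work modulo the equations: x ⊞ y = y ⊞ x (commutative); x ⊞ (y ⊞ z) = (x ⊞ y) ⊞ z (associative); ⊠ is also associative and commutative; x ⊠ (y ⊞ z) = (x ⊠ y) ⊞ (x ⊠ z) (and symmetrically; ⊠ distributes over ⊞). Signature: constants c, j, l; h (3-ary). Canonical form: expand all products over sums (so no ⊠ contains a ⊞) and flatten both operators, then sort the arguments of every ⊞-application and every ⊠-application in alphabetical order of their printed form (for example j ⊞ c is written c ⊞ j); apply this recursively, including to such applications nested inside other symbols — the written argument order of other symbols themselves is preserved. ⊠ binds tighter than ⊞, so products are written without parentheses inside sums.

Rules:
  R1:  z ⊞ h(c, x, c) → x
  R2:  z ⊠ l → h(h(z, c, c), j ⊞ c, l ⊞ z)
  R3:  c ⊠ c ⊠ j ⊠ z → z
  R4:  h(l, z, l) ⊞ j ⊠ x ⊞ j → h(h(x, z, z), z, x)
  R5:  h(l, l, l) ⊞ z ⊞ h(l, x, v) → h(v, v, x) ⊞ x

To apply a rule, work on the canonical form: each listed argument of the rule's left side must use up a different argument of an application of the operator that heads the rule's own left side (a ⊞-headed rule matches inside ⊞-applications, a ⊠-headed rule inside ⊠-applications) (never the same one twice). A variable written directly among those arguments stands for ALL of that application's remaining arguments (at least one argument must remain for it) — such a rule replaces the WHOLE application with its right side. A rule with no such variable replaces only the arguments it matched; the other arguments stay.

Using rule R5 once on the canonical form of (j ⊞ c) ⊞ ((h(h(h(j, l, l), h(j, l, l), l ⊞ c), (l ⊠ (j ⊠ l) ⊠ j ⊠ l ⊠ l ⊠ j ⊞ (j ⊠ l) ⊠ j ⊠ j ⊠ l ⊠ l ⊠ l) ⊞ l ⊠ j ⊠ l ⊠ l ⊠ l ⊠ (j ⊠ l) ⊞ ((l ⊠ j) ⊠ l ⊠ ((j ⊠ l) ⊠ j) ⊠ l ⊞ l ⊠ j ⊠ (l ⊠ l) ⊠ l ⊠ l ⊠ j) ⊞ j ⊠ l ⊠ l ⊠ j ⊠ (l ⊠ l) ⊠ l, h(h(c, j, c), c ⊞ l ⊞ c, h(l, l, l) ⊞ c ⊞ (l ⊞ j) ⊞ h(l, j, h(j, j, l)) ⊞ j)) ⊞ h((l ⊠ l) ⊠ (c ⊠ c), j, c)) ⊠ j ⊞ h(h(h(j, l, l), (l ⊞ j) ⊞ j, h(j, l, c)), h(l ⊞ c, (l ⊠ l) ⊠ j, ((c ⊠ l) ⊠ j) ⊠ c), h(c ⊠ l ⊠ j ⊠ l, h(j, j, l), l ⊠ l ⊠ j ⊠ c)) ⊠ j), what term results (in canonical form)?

Canonical form:  c ⊞ h(c ⊠ c ⊠ l ⊠ l, j, c) ⊠ j ⊞ h(h(h(j, l, l), h(j, l, l), c ⊞ l), j ⊠ j ⊠ j ⊠ l ⊠ l ⊠ l ⊠ l ⊞ j ⊠ j ⊠ j ⊠ l ⊠ l ⊠ l ⊠ l ⊞ j ⊠ j ⊠ j ⊠ l ⊠ l ⊠ l ⊠ l ⊞ j ⊠ j ⊠ l ⊠ l ⊠ l ⊠ l ⊠ l ⊞ j ⊠ j ⊠ l ⊠ l ⊠ l ⊠ l ⊠ l ⊞ j ⊠ j ⊠ l ⊠ l ⊠ l ⊠ l ⊠ l, h(h(c, j, c), c ⊞ c ⊞ l, c ⊞ h(l, j, h(j, j, l)) ⊞ h(l, l, l) ⊞ j ⊞ j ⊞ l)) ⊠ j ⊞ h(h(h(j, l, l), j ⊞ j ⊞ l, h(j, l, c)), h(c ⊞ l, j ⊠ l ⊠ l, c ⊠ c ⊠ j ⊠ l), h(c ⊠ j ⊠ l ⊠ l, h(j, j, l), c ⊠ j ⊠ l ⊠ l)) ⊠ j ⊞ j
Match R5:  consume h(l, j, h(j, j, l)), h(l, l, l);  v := h(j, j, l), x := j, z := c ⊞ j ⊞ j ⊞ l
The extension variable absorbs all remaining arguments, so the whole application is rewritten.
New term:  c ⊞ h(c ⊠ c ⊠ l ⊠ l, j, c) ⊠ j ⊞ h(h(h(j, l, l), h(j, l, l), c ⊞ l), j ⊠ j ⊠ j ⊠ l ⊠ l ⊠ l ⊠ l ⊞ j ⊠ j ⊠ j ⊠ l ⊠ l ⊠ l ⊠ l ⊞ j ⊠ j ⊠ j ⊠ l ⊠ l ⊠ l ⊠ l ⊞ j ⊠ j ⊠ l ⊠ l ⊠ l ⊠ l ⊠ l ⊞ j ⊠ j ⊠ l ⊠ l ⊠ l ⊠ l ⊠ l ⊞ j ⊠ j ⊠ l ⊠ l ⊠ l ⊠ l ⊠ l, h(h(c, j, c), c ⊞ c ⊞ l, h(h(j, j, l), h(j, j, l), j) ⊞ j)) ⊠ j ⊞ h(h(h(j, l, l), j ⊞ j ⊞ l, h(j, l, c)), h(c ⊞ l, j ⊠ l ⊠ l, c ⊠ c ⊠ j ⊠ l), h(c ⊠ j ⊠ l ⊠ l, h(j, j, l), c ⊠ j ⊠ l ⊠ l)) ⊠ j ⊞ j

Answer: c ⊞ h(c ⊠ c ⊠ l ⊠ l, j, c) ⊠ j ⊞ h(h(h(j, l, l), h(j, l, l), c ⊞ l), j ⊠ j ⊠ j ⊠ l ⊠ l ⊠ l ⊠ l ⊞ j ⊠ j ⊠ j ⊠ l ⊠ l ⊠ l ⊠ l ⊞ j ⊠ j ⊠ j ⊠ l ⊠ l ⊠ l ⊠ l ⊞ j ⊠ j ⊠ l ⊠ l ⊠ l ⊠ l ⊠ l ⊞ j ⊠ j ⊠ l ⊠ l ⊠ l ⊠ l ⊠ l ⊞ j ⊠ j ⊠ l ⊠ l ⊠ l ⊠ l ⊠ l, h(h(c, j, c), c ⊞ c ⊞ l, h(h(j, j, l), h(j, j, l), j) ⊞ j)) ⊠ j ⊞ h(h(h(j, l, l), j ⊞ j ⊞ l, h(j, l, c)), h(c ⊞ l, j ⊠ l ⊠ l, c ⊠ c ⊠ j ⊠ l), h(c ⊠ j ⊠ l ⊠ l, h(j, j, l), c ⊠ j ⊠ l ⊠ l)) ⊠ j ⊞ j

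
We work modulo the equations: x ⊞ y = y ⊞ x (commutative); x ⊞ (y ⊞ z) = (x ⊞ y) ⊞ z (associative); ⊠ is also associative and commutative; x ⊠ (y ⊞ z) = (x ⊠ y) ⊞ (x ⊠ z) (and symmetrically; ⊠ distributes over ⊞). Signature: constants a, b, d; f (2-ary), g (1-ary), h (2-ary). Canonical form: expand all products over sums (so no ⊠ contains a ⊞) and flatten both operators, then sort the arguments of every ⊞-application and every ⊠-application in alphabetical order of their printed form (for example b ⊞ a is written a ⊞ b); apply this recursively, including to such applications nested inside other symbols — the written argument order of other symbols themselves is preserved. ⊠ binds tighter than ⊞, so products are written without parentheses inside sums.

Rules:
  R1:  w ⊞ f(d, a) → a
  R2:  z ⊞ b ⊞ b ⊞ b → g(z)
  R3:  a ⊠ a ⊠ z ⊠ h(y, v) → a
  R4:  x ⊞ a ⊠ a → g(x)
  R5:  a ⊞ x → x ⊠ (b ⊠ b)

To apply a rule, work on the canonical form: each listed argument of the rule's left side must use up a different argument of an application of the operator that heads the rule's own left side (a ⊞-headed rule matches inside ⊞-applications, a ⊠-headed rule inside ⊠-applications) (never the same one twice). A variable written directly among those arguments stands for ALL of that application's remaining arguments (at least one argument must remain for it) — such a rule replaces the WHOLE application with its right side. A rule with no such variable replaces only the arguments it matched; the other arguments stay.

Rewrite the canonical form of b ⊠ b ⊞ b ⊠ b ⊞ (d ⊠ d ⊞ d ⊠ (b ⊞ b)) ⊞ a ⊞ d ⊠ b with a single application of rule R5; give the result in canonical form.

Canonical form:  a ⊞ b ⊠ b ⊞ b ⊠ b ⊞ b ⊠ d ⊞ b ⊠ d ⊞ b ⊠ d ⊞ d ⊠ d
Apply R5:  consuming a;  x := b ⊠ b ⊞ b ⊠ b ⊞ b ⊠ d ⊞ b ⊠ d ⊞ b ⊠ d ⊞ d ⊠ d
Every leftover argument binds to the variable; the entire application is replaced.
Giving:  b ⊠ b ⊠ b ⊠ b ⊞ b ⊠ b ⊠ b ⊠ b ⊞ b ⊠ b ⊠ b ⊠ d ⊞ b ⊠ b ⊠ b ⊠ d ⊞ b ⊠ b ⊠ b ⊠ d ⊞ b ⊠ b ⊠ d ⊠ d

Answer: b ⊠ b ⊠ b ⊠ b ⊞ b ⊠ b ⊠ b ⊠ b ⊞ b ⊠ b ⊠ b ⊠ d ⊞ b ⊠ b ⊠ b ⊠ d ⊞ b ⊠ b ⊠ b ⊠ d ⊞ b ⊠ b ⊠ d ⊠ d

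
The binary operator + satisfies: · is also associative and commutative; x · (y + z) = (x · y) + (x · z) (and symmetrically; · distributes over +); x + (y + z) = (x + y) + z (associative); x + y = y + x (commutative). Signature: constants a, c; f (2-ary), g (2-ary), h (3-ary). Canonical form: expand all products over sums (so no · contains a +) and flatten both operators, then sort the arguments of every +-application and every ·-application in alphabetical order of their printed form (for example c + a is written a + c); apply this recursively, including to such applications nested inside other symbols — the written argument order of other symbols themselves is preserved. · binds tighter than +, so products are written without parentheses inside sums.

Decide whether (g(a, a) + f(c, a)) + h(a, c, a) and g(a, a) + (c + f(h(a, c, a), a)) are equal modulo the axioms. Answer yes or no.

Answer: no — f(c, a) + g(a, a) + h(a, c, a) vs c + f(h(a, c, a), a) + g(a, a)

Derivation:
Left:  (g(a, a) + f(c, a)) + h(a, c, a)
  Un-nest:  g(a, a) + f(c, a) + h(a, c, a)
  Sort:  f(c, a) + g(a, a) + h(a, c, a)
Right:  g(a, a) + (c + f(h(a, c, a), a))
  Merge nested applications:  g(a, a) + c + f(h(a, c, a), a)
  Order the arguments:  c + f(h(a, c, a), a) + g(a, a)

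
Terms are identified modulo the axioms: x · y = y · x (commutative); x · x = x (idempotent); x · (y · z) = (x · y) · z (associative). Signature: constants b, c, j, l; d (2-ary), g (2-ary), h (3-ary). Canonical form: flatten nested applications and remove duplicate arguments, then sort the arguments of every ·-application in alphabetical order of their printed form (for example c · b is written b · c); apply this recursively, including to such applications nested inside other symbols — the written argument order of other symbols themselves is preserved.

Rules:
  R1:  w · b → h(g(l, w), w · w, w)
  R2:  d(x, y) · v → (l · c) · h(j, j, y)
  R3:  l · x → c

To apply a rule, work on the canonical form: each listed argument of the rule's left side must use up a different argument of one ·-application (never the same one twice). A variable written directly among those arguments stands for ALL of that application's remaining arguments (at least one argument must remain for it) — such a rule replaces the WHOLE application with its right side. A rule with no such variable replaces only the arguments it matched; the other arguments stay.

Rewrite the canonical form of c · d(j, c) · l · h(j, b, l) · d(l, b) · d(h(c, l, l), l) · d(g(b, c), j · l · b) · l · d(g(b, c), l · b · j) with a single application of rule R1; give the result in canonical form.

Answer: c · d(g(b, c), h(g(l, j · l), j · l, j · l)) · d(h(c, l, l), l) · d(j, c) · d(l, b) · h(j, b, l) · l

Derivation:
Canonical form:  c · d(g(b, c), b · j · l) · d(h(c, l, l), l) · d(j, c) · d(l, b) · h(j, b, l) · l
R1 matches:  uses b;  w := j · l
The variable takes the whole remainder — replace the entire application.
Result:  c · d(g(b, c), h(g(l, j · l), j · l, j · l)) · d(h(c, l, l), l) · d(j, c) · d(l, b) · h(j, b, l) · l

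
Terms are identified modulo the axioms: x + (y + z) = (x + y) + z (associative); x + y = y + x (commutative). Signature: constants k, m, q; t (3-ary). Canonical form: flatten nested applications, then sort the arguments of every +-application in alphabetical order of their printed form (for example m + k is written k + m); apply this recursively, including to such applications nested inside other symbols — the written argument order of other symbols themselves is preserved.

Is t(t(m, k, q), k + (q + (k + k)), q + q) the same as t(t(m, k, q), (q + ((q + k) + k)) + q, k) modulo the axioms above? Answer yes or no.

Left:  t(t(m, k, q), k + (q + (k + k)), q + q)
  Work inside:  k + (q + (k + k))
  Merge nested applications:  k + q + k + k
  Order the arguments:  k + k + k + q
  Reassemble:  t(t(m, k, q), k + k + k + q, q + q)
Right:  t(t(m, k, q), (q + ((q + k) + k)) + q, k)
  Focus inside:  (q + ((q + k) + k)) + q
  Flatten:  q + q + k + k + q
  Sort:  k + k + q + q + q
  Put back:  t(t(m, k, q), k + k + q + q + q, k)

Answer: no — t(t(m, k, q), k + k + k + q, q + q) vs t(t(m, k, q), k + k + q + q + q, k)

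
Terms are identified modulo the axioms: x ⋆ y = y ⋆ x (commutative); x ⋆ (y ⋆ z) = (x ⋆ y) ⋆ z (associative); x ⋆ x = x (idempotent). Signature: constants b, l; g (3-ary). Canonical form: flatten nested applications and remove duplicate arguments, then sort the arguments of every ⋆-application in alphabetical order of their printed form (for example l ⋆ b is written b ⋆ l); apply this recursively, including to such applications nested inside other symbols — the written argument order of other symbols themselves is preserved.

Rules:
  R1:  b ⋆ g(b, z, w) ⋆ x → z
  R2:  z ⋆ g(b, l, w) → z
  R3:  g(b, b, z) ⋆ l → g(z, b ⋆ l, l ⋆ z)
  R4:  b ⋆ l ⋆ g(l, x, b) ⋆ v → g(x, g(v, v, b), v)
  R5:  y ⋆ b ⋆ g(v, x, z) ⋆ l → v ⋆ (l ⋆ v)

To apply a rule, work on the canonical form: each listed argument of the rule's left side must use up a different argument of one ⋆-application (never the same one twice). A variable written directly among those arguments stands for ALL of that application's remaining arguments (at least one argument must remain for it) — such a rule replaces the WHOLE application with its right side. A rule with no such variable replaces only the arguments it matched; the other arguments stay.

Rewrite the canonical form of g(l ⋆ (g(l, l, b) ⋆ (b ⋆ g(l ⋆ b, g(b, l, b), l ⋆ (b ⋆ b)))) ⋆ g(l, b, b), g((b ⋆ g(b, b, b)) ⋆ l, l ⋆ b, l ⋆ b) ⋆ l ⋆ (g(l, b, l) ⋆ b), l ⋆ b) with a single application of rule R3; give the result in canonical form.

Answer: g(b ⋆ g(b ⋆ l, g(b, l, b), b ⋆ l) ⋆ g(l, b, b) ⋆ g(l, l, b) ⋆ l, b ⋆ g(b ⋆ g(b, b ⋆ l, b ⋆ l), b ⋆ l, b ⋆ l) ⋆ g(l, b, l) ⋆ l, b ⋆ l)

Derivation:
Canonical form:  g(b ⋆ g(b ⋆ l, g(b, l, b), b ⋆ l) ⋆ g(l, b, b) ⋆ g(l, l, b) ⋆ l, b ⋆ g(b ⋆ g(b, b, b) ⋆ l, b ⋆ l, b ⋆ l) ⋆ g(l, b, l) ⋆ l, b ⋆ l)
R3 matches:  uses g(b, b, b), l;  z := b
Giving:  g(b ⋆ g(b ⋆ l, g(b, l, b), b ⋆ l) ⋆ g(l, b, b) ⋆ g(l, l, b) ⋆ l, b ⋆ g(b ⋆ g(b, b ⋆ l, b ⋆ l), b ⋆ l, b ⋆ l) ⋆ g(l, b, l) ⋆ l, b ⋆ l)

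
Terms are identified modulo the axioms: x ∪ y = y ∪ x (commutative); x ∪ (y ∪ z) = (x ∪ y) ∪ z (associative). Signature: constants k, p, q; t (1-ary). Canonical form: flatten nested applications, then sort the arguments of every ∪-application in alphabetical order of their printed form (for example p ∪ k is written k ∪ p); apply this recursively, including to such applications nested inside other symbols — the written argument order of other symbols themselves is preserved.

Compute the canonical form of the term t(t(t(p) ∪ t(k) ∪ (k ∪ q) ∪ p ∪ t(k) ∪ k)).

Answer: t(t(k ∪ k ∪ p ∪ q ∪ t(k) ∪ t(k) ∪ t(p)))

Derivation:
Descend into:  t(p) ∪ t(k) ∪ (k ∪ q) ∪ p ∪ t(k) ∪ k
Flatten:  t(p) ∪ t(k) ∪ k ∪ q ∪ p ∪ t(k) ∪ k
Sort:  k ∪ k ∪ p ∪ q ∪ t(k) ∪ t(k) ∪ t(p)
Put back:  t(t(k ∪ k ∪ p ∪ q ∪ t(k) ∪ t(k) ∪ t(p)))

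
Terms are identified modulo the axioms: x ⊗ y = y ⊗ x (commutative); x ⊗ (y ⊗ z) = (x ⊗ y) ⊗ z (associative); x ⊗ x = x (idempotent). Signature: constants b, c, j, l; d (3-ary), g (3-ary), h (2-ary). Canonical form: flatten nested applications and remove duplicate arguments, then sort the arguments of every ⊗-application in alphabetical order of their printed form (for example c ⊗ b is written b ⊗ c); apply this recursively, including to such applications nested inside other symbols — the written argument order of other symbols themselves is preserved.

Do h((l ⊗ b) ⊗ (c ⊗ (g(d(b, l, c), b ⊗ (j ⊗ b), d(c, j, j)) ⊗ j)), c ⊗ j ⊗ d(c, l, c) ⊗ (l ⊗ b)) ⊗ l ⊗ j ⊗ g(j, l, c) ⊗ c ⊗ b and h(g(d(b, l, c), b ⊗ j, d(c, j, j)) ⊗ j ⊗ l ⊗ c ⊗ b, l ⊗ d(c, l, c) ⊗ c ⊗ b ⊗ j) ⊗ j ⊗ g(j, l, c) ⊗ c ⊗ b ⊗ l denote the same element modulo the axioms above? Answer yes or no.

Left:  h((l ⊗ b) ⊗ (c ⊗ (g(d(b, l, c), b ⊗ (j ⊗ b), d(c, j, j)) ⊗ j)), c ⊗ j ⊗ d(c, l, c) ⊗ (l ⊗ b)) ⊗ l ⊗ j ⊗ g(j, l, c) ⊗ c ⊗ b
  Inside:  h((l ⊗ b) ⊗ (c ⊗ (g(d(b, l, c), b ⊗ (j ⊗ b), d(c, j, j)) ⊗ j)), c ⊗ j ⊗ d(c, l, c) ⊗ (l ⊗ b))  →  h(b ⊗ c ⊗ g(d(b, l, c), b ⊗ j, d(c, j, j)) ⊗ j ⊗ l, b ⊗ c ⊗ d(c, l, c) ⊗ j ⊗ l)
  Sort arguments:  b ⊗ c ⊗ g(j, l, c) ⊗ h(b ⊗ c ⊗ g(d(b, l, c), b ⊗ j, d(c, j, j)) ⊗ j ⊗ l, b ⊗ c ⊗ d(c, l, c) ⊗ j ⊗ l) ⊗ j ⊗ l
Right:  h(g(d(b, l, c), b ⊗ j, d(c, j, j)) ⊗ j ⊗ l ⊗ c ⊗ b, l ⊗ d(c, l, c) ⊗ c ⊗ b ⊗ j) ⊗ j ⊗ g(j, l, c) ⊗ c ⊗ b ⊗ l
  Simplify inside:  h(g(d(b, l, c), b ⊗ j, d(c, j, j)) ⊗ j ⊗ l ⊗ c ⊗ b, l ⊗ d(c, l, c) ⊗ c ⊗ b ⊗ j)  →  h(b ⊗ c ⊗ g(d(b, l, c), b ⊗ j, d(c, j, j)) ⊗ j ⊗ l, b ⊗ c ⊗ d(c, l, c) ⊗ j ⊗ l)
  Sort arguments:  b ⊗ c ⊗ g(j, l, c) ⊗ h(b ⊗ c ⊗ g(d(b, l, c), b ⊗ j, d(c, j, j)) ⊗ j ⊗ l, b ⊗ c ⊗ d(c, l, c) ⊗ j ⊗ l) ⊗ j ⊗ l

Answer: yes — both canonical forms are b ⊗ c ⊗ g(j, l, c) ⊗ h(b ⊗ c ⊗ g(d(b, l, c), b ⊗ j, d(c, j, j)) ⊗ j ⊗ l, b ⊗ c ⊗ d(c, l, c) ⊗ j ⊗ l) ⊗ j ⊗ l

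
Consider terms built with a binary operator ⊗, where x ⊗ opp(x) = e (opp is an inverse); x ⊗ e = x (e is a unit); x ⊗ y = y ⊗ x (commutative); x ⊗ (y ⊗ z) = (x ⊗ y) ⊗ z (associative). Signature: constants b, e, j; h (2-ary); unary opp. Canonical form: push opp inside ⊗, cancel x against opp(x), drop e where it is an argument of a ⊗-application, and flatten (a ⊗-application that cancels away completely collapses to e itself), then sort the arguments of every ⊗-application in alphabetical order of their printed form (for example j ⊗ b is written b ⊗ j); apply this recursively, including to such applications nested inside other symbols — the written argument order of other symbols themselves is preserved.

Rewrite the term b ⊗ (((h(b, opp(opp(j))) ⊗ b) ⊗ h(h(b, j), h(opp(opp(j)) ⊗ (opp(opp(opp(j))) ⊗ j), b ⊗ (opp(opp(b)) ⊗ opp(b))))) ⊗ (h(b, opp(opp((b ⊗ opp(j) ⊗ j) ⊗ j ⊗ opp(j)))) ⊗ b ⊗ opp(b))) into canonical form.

Answer: b ⊗ b ⊗ h(b, b) ⊗ h(b, j) ⊗ h(h(b, j), h(j, b))

Derivation:
Push opp inside:  distribute opp over ⊗ and collapse double opp
Collect:  b ⊗ b ⊗ h(b, j) ⊗ h(h(b, j), h(j, b)) ⊗ h(b, b)
Sort:  b ⊗ b ⊗ h(b, b) ⊗ h(b, j) ⊗ h(h(b, j), h(j, b))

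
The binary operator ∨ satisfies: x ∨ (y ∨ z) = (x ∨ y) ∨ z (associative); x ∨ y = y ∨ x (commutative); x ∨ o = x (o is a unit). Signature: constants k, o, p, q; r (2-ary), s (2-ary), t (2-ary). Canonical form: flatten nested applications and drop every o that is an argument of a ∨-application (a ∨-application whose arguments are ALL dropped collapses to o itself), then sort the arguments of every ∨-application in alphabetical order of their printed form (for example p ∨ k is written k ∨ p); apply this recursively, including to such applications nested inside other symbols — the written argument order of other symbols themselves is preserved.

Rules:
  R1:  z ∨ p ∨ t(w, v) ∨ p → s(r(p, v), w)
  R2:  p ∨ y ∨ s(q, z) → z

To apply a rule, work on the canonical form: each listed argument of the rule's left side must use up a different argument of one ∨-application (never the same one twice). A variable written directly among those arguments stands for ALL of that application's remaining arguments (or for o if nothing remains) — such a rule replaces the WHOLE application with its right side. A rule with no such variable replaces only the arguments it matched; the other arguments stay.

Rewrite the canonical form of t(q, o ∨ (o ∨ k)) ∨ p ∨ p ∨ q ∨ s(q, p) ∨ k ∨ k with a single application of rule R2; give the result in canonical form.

Answer: p

Derivation:
Canonical form:  k ∨ k ∨ p ∨ p ∨ q ∨ s(q, p) ∨ t(q, k)
R2 matches:  uses p, s(q, p);  y := k ∨ k ∨ p ∨ q ∨ t(q, k), z := p
Every leftover argument binds to the variable; the entire application is replaced.
New term:  p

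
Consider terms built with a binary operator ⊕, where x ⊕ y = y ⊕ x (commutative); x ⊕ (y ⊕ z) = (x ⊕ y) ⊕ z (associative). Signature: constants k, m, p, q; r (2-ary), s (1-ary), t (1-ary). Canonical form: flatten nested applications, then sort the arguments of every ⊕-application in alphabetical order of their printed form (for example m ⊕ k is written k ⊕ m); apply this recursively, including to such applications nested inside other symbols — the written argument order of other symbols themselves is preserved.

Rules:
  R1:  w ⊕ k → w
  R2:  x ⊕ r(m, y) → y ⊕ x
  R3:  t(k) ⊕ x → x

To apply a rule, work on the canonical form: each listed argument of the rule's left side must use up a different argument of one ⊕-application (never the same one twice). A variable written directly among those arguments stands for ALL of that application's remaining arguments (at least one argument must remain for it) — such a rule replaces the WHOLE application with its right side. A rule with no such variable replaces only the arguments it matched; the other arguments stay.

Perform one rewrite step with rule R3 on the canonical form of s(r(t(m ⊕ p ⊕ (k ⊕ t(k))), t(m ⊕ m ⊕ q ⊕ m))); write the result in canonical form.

Answer: s(r(t(k ⊕ m ⊕ p), t(m ⊕ m ⊕ m ⊕ q)))

Derivation:
Canonical form:  s(r(t(k ⊕ m ⊕ p ⊕ t(k)), t(m ⊕ m ⊕ m ⊕ q)))
Apply R3:  consuming t(k);  x := k ⊕ m ⊕ p
The extension variable absorbs all remaining arguments, so the whole application is rewritten.
New term:  s(r(t(k ⊕ m ⊕ p), t(m ⊕ m ⊕ m ⊕ q)))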